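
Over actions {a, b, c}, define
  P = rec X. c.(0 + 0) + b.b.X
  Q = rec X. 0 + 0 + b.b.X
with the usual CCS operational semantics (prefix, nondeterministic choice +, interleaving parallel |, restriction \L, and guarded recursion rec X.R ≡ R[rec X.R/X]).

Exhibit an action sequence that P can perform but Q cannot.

LTS(P): 3 reachable states
  u0 = rec X. c.(0 + 0) + b.b.X has moves =b=> u1, =c=> u2
  u1 = b.(rec X. c.(0 + 0) + b.b.X) has moves =b=> u0
  u2 = 0 + 0 has moves deadlocked
LTS(Q): 2 reachable states
  v0 = rec X. 0 + 0 + b.b.X has moves =b=> v1
  v1 = b.(rec X. 0 + 0 + b.b.X) has moves =b=> v0
Run σ = ⟨c⟩ on P: start {u0}
  [1] c ⇒ {u2}
  ✓ P
Run σ = ⟨c⟩ on Q: start {v0}
  [1] c ⇒ ∅  — Q cannot continue

c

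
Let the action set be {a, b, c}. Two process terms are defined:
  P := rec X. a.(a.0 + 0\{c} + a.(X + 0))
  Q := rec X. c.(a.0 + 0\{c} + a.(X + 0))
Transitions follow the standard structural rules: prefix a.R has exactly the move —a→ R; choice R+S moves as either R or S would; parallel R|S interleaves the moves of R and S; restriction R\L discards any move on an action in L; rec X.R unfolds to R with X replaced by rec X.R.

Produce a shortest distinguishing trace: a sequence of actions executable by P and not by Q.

a

LTS(P): 4 reachable states
  p0 = rec X. a.(a.0 + 0\{c} + a.(X + 0)) ⊢ --a--▸ p1
  p1 = a.0 + 0\{c} + a.((rec X. a.(a.0 + 0\{c} + a.(X + 0))) + 0) ⊢ --a--▸ p2, --a--▸ p3
  p2 = (rec X. a.(a.0 + 0\{c} + a.(X + 0))) + 0 ⊢ --a--▸ p1
  p3 = 0 ⊢ stopped
LTS(Q): 4 reachable states
  q0 = rec X. c.(a.0 + 0\{c} + a.(X + 0)) ⊢ --c--▸ q1
  q1 = a.0 + 0\{c} + a.((rec X. c.(a.0 + 0\{c} + a.(X + 0))) + 0) ⊢ --a--▸ q2, --a--▸ q3
  q2 = (rec X. c.(a.0 + 0\{c} + a.(X + 0))) + 0 ⊢ --c--▸ q1
  q3 = 0 ⊢ stopped
Executing a from P (initial set {p0}):
  after a @ step 1: {p1}
  P completes σ.
Executing a from Q (initial set {q0}):
  after a @ step 1: ∅  — Q cannot continue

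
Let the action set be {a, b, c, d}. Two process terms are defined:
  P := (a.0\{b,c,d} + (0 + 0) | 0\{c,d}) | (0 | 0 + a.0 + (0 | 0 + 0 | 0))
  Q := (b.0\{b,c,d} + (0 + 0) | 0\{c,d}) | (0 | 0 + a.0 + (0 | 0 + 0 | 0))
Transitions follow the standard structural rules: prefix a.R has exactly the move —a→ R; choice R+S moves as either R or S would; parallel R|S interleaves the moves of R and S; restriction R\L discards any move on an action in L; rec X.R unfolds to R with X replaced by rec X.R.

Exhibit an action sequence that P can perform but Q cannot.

aa

P's transition system — 4 states:
  m0 = (a.0\{b,c,d} + (0 + 0) | 0\{c,d}) | (0 | 0 + a.0 + (0 | 0 + 0 | 0)) :: ··a··> m1, ··a··> m2
  m1 = (a.0\{b,c,d} + (0 + 0) | 0\{c,d}) | 0 :: ··a··> m3
  m2 = 0\{b,c,d} | (0 | 0 + a.0 + (0 | 0 + 0 | 0)) :: ··a··> m3
  m3 = 0\{b,c,d} | 0 :: stopped
Q's transition system — 4 states:
  n0 = (b.0\{b,c,d} + (0 + 0) | 0\{c,d}) | (0 | 0 + a.0 + (0 | 0 + 0 | 0)) :: ··a··> n1, ··b··> n2
  n1 = (b.0\{b,c,d} + (0 + 0) | 0\{c,d}) | 0 :: ··b··> n3
  n2 = 0\{b,c,d} | (0 | 0 + a.0 + (0 | 0 + 0 | 0)) :: ··a··> n3
  n3 = 0\{b,c,d} | 0 :: stopped
Trace ⟨aa⟩ through P, begin at {m0}:
  step 1 (a): {m1, m2}
  step 2 (a): {m3}
  P completes σ.
Trace ⟨aa⟩ through Q, begin at {n0}:
  step 1 (a): {n1}
  step 2 (a): no successor for Q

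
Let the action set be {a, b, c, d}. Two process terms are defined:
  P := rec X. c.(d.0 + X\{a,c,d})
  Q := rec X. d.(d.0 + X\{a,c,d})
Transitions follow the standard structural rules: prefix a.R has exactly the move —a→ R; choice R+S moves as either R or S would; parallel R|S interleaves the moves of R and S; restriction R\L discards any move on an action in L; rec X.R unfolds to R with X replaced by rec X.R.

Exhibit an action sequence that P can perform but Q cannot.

Reachable graph of P (3 states):
  p0 = rec X. c.(d.0 + X\{a,c,d}) → —c→ p1
  p1 = d.0 + (rec X. c.(d.0 + X\{a,c,d}))\{a,c,d} → —d→ p2
  p2 = 0 → (no moves)
Reachable graph of Q (3 states):
  q0 = rec X. d.(d.0 + X\{a,c,d}) → —d→ q1
  q1 = d.0 + (rec X. d.(d.0 + X\{a,c,d}))\{a,c,d} → —d→ q2
  q2 = 0 → (no moves)
Executing c from P (initial set {p0}):
  after c @ step 1: {p1}
  ✓ P
Executing c from Q (initial set {q0}):
  after c @ step 1: ∅ (Q stuck)

c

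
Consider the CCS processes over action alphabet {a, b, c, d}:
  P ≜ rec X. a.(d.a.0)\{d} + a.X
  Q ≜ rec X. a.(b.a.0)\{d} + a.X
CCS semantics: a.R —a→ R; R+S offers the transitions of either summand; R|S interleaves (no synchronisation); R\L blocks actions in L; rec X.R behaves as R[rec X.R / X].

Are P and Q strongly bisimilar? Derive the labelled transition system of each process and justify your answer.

LTS(P): 2 reachable states
  p0 = rec X. a.(d.a.0)\{d} + a.X → ··a··> p0, ··a··> p1
  p1 = (d.a.0)\{d} → (no moves)
LTS(Q): 4 reachable states
  q0 = rec X. a.(b.a.0)\{d} + a.X → ··a··> q0, ··a··> q1
  q1 = (b.a.0)\{d} → ··b··> q2
  q2 = (a.0)\{d} → ··a··> q3
  q3 = 0\{d} → (no moves)
Coarsest stable partition (strong bisimilarity classes):
  B0 = {p0}
  B1 = {p1, q3}
  B2 = {q0}
  B3 = {q1}
  B4 = {q2}
p0 ∈ B0, q0 ∈ B2 → different blocks

NO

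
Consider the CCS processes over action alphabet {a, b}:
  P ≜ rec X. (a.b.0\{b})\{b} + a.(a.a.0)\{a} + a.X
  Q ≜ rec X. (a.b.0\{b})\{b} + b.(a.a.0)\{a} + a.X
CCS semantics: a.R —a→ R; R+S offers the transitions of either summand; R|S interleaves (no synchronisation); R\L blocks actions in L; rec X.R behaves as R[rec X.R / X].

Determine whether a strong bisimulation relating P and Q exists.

NO

P's transition system — 3 states:
  u0 = rec X. (a.b.0\{b})\{b} + a.(a.a.0)\{a} + a.X :: =a=> u0, =a=> u1, =a=> u2
  u1 = (a.a.0)\{a} :: stopped
  u2 = (b.0\{b})\{b} :: stopped
Q's transition system — 3 states:
  v0 = rec X. (a.b.0\{b})\{b} + b.(a.a.0)\{a} + a.X :: =a=> v0, =a=> v1, =b=> v2
  v1 = (b.0\{b})\{b} :: stopped
  v2 = (a.a.0)\{a} :: stopped
Coarsest stable partition (strong bisimilarity classes):
  B0 = {u0}
  B1 = {u1, u2, v1, v2}
  B2 = {v0}
u0 ∈ B0, v0 ∈ B2 → different blocks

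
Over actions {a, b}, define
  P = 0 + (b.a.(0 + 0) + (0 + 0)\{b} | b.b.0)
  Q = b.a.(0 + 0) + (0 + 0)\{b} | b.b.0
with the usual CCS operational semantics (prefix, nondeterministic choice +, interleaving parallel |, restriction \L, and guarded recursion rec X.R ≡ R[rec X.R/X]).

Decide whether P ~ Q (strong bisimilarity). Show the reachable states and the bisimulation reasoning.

P's transition system — 5 states:
  m0 = 0 + (b.a.(0 + 0) + (0 + 0)\{b} | b.b.0) | —b→ m1, —b→ m2
  m1 = (0 + 0)\{b} | b.0 | —b→ m3
  m2 = a.(0 + 0) | —a→ m4
  m3 = (0 + 0)\{b} | 0 | stopped
  m4 = 0 + 0 | stopped
Q's transition system — 5 states:
  n0 = b.a.(0 + 0) + (0 + 0)\{b} | b.b.0 | —b→ n1, —b→ n2
  n1 = (0 + 0)\{b} | b.0 | —b→ n3
  n2 = a.(0 + 0) | —a→ n4
  n3 = (0 + 0)\{b} | 0 | stopped
  n4 = 0 + 0 | stopped
Bisimilarity quotient blocks:
  B0 = {m0, n0}
  B1 = {m1, n1}
  B2 = {m3, m4, n3, n4}
  B3 = {m2, n2}
m0 ∈ B0, n0 ∈ B0 → same block

bisimilar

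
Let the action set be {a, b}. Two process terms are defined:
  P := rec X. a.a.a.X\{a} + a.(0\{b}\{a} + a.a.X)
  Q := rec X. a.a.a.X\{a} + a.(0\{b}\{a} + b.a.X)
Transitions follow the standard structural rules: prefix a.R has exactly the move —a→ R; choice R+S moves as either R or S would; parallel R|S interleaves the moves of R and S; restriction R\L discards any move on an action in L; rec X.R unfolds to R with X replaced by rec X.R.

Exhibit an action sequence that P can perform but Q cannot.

LTS(P): 6 reachable states
  u0 = rec X. a.a.a.X\{a} + a.(0\{b}\{a} + a.a.X) :: --a--▸ u1, --a--▸ u2
  u1 = 0\{b}\{a} + a.a.(rec X. a.a.a.X\{a} + a.(0\{b}\{a} + a.a.X)) :: --a--▸ u3
  u2 = a.a.(rec X. a.a.a.X\{a} + a.(0\{b}\{a} + a.a.X))\{a} :: --a--▸ u4
  u3 = a.(rec X. a.a.a.X\{a} + a.(0\{b}\{a} + a.a.X)) :: --a--▸ u0
  u4 = a.(rec X. a.a.a.X\{a} + a.(0\{b}\{a} + a.a.X))\{a} :: --a--▸ u5
  u5 = (rec X. a.a.a.X\{a} + a.(0\{b}\{a} + a.a.X))\{a} :: (no moves)
LTS(Q): 6 reachable states
  v0 = rec X. a.a.a.X\{a} + a.(0\{b}\{a} + b.a.X) :: --a--▸ v1, --a--▸ v2
  v1 = 0\{b}\{a} + b.a.(rec X. a.a.a.X\{a} + a.(0\{b}\{a} + b.a.X)) :: --b--▸ v3
  v2 = a.a.(rec X. a.a.a.X\{a} + a.(0\{b}\{a} + b.a.X))\{a} :: --a--▸ v4
  v3 = a.(rec X. a.a.a.X\{a} + a.(0\{b}\{a} + b.a.X)) :: --a--▸ v0
  v4 = a.(rec X. a.a.a.X\{a} + a.(0\{b}\{a} + b.a.X))\{a} :: --a--▸ v5
  v5 = (rec X. a.a.a.X\{a} + a.(0\{b}\{a} + b.a.X))\{a} :: (no moves)
Run σ = ⟨aaaa⟩ on P: start {u0}
  step 1 (a): {u1, u2}
  step 2 (a): {u3, u4}
  step 3 (a): {u0, u5}
  step 4 (a): {u1, u2}
  ✓ P
Run σ = ⟨aaaa⟩ on Q: start {v0}
  step 1 (a): {v1, v2}
  step 2 (a): {v4}
  step 3 (a): {v5}
  step 4 (a): ∅ (Q stuck)

aaaa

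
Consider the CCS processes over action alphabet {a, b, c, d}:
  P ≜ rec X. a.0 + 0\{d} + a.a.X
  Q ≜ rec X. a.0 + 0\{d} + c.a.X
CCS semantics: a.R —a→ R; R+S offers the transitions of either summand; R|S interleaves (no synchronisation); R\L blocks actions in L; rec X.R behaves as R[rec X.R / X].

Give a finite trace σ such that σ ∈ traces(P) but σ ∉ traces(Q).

aa

P's transition system — 3 states:
  u0 = rec X. a.0 + 0\{d} + a.a.X ⊢ —a→ u1, —a→ u2
  u1 = 0 ⊢ deadlocked
  u2 = a.(rec X. a.0 + 0\{d} + a.a.X) ⊢ —a→ u0
Q's transition system — 3 states:
  v0 = rec X. a.0 + 0\{d} + c.a.X ⊢ —a→ v1, —c→ v2
  v1 = 0 ⊢ deadlocked
  v2 = a.(rec X. a.0 + 0\{d} + c.a.X) ⊢ —a→ v0
Trace ⟨aa⟩ through P, begin at {u0}:
  step 1 (a): {u1, u2}
  step 2 (a): {u0}
  ✓ P
Trace ⟨aa⟩ through Q, begin at {v0}:
  step 1 (a): {v1}
  step 2 (a): no successor for Q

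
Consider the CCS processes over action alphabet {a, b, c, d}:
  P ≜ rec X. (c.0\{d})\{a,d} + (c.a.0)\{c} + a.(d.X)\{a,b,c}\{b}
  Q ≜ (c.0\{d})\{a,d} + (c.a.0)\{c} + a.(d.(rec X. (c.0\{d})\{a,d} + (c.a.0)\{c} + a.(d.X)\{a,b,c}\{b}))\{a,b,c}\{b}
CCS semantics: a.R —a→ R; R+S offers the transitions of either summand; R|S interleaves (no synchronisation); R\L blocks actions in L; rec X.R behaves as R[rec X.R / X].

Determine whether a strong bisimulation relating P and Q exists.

YES

P's transition system — 4 states:
  p0 = rec X. (c.0\{d})\{a,d} + (c.a.0)\{c} + a.(d.X)\{a,b,c}\{b} → -a-> p1, -c-> p2
  p1 = (d.(rec X. (c.0\{d})\{a,d} + (c.a.0)\{c} + a.(d.X)\{a,b,c}\{b}))\{a,b,c}\{b} → -d-> p3
  p2 = 0\{d}\{a,d} → stopped
  p3 = (rec X. (c.0\{d})\{a,d} + (c.a.0)\{c} + a.(d.X)\{a,b,c}\{b})\{a,b,c}\{b} → stopped
Q's transition system — 4 states:
  q0 = (c.0\{d})\{a,d} + (c.a.0)\{c} + a.(d.(rec X. (c.0\{d})\{a,d} + (c.a.0)\{c} + a.(d.X)\{a,b,c}\{b}))\{a,b,c}\{b} → -a-> q1, -c-> q2
  q1 = (d.(rec X. (c.0\{d})\{a,d} + (c.a.0)\{c} + a.(d.X)\{a,b,c}\{b}))\{a,b,c}\{b} → -d-> q3
  q2 = 0\{d}\{a,d} → stopped
  q3 = (rec X. (c.0\{d})\{a,d} + (c.a.0)\{c} + a.(d.X)\{a,b,c}\{b})\{a,b,c}\{b} → stopped
Bisimilarity quotient blocks:
  B0 = {p0, q0}
  B1 = {p1, q1}
  B2 = {p2, p3, q2, q3}
p0 ∈ B0, q0 ∈ B0 → same block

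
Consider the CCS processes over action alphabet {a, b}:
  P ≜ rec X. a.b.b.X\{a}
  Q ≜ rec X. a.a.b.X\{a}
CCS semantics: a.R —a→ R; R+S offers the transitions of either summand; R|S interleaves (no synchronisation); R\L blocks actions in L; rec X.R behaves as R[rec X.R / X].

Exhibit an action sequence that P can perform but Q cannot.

ab

LTS(P): 4 reachable states
  u0 = rec X. a.b.b.X\{a} has moves —a→ u1
  u1 = b.b.(rec X. a.b.b.X\{a})\{a} has moves —b→ u2
  u2 = b.(rec X. a.b.b.X\{a})\{a} has moves —b→ u3
  u3 = (rec X. a.b.b.X\{a})\{a} has moves ·
LTS(Q): 4 reachable states
  v0 = rec X. a.a.b.X\{a} has moves —a→ v1
  v1 = a.b.(rec X. a.a.b.X\{a})\{a} has moves —a→ v2
  v2 = b.(rec X. a.a.b.X\{a})\{a} has moves —b→ v3
  v3 = (rec X. a.a.b.X\{a})\{a} has moves ·
Trace ⟨ab⟩ through P, begin at {u0}:
  [1] a ⇒ {u1}
  [2] b ⇒ {u2}
  P completes σ.
Trace ⟨ab⟩ through Q, begin at {v0}:
  [1] a ⇒ {v1}
  [2] b ⇒ ∅ (Q stuck)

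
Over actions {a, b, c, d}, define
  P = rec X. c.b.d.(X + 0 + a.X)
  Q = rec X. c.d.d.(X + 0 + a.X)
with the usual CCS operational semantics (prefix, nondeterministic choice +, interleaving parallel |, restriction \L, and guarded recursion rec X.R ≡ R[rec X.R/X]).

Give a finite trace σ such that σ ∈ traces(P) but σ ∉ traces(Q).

cb

LTS(P): 4 reachable states
  s0 = rec X. c.b.d.(X + 0 + a.X) → =c=> s1
  s1 = b.d.((rec X. c.b.d.(X + 0 + a.X)) + 0 + a.(rec X. c.b.d.(X + 0 + a.X))) → =b=> s2
  s2 = d.((rec X. c.b.d.(X + 0 + a.X)) + 0 + a.(rec X. c.b.d.(X + 0 + a.X))) → =d=> s3
  s3 = (rec X. c.b.d.(X + 0 + a.X)) + 0 + a.(rec X. c.b.d.(X + 0 + a.X)) → =a=> s0, =c=> s1
LTS(Q): 4 reachable states
  t0 = rec X. c.d.d.(X + 0 + a.X) → =c=> t1
  t1 = d.d.((rec X. c.d.d.(X + 0 + a.X)) + 0 + a.(rec X. c.d.d.(X + 0 + a.X))) → =d=> t2
  t2 = d.((rec X. c.d.d.(X + 0 + a.X)) + 0 + a.(rec X. c.d.d.(X + 0 + a.X))) → =d=> t3
  t3 = (rec X. c.d.d.(X + 0 + a.X)) + 0 + a.(rec X. c.d.d.(X + 0 + a.X)) → =a=> t0, =c=> t1
Trace ⟨cb⟩ through P, begin at {s0}:
  after c @ step 1: {s1}
  after b @ step 2: {s2}
  P completes σ.
Trace ⟨cb⟩ through Q, begin at {t0}:
  after c @ step 1: {t1}
  after b @ step 2: ∅  — Q cannot continue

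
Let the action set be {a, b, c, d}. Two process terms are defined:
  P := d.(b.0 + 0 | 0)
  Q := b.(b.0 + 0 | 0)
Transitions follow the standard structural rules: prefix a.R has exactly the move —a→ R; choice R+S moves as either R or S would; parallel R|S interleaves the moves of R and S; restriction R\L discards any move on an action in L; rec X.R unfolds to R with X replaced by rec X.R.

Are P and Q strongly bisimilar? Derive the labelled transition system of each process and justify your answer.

P ≁ Q

Reachable graph of P (3 states):
  s0 = d.(b.0 + 0 | 0) ⊢ —d→ s1
  s1 = b.0 + 0 | 0 ⊢ —b→ s2
  s2 = 0 ⊢ stopped
Reachable graph of Q (3 states):
  t0 = b.(b.0 + 0 | 0) ⊢ —b→ t1
  t1 = b.0 + 0 | 0 ⊢ —b→ t2
  t2 = 0 ⊢ stopped
Coarsest stable partition (strong bisimilarity classes):
  B0 = {s0}
  B1 = {s1, t1}
  B2 = {s2, t2}
  B3 = {t0}
s0 ∈ B0, t0 ∈ B3 → different blocks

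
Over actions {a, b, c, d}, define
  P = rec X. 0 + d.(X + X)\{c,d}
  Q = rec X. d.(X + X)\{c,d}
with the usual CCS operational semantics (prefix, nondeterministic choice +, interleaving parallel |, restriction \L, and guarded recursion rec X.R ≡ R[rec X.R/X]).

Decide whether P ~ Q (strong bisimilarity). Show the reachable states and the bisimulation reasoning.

YES

Reachable graph of P (2 states):
  p0 = rec X. 0 + d.(X + X)\{c,d} | ··d··> p1
  p1 = ((rec X. 0 + d.(X + X)\{c,d}) + (rec X. 0 + d.(X + X)\{c,d}))\{c,d} | ∅
Reachable graph of Q (2 states):
  q0 = rec X. d.(X + X)\{c,d} | ··d··> q1
  q1 = ((rec X. d.(X + X)\{c,d}) + (rec X. d.(X + X)\{c,d}))\{c,d} | ∅
Partition-refinement fixed point:
  B0 = {p0, q0}
  B1 = {p1, q1}
p0 ∈ B0, q0 ∈ B0 → same block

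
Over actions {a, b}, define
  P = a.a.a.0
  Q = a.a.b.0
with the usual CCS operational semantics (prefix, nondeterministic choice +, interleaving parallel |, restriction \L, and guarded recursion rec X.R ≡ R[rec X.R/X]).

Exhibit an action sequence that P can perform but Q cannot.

aaa

Reachable graph of P (4 states):
  s0 = a.a.a.0 ⊢ ··a··> s1
  s1 = a.a.0 ⊢ ··a··> s2
  s2 = a.0 ⊢ ··a··> s3
  s3 = 0 ⊢ stopped
Reachable graph of Q (4 states):
  t0 = a.a.b.0 ⊢ ··a··> t1
  t1 = a.b.0 ⊢ ··a··> t2
  t2 = b.0 ⊢ ··b··> t3
  t3 = 0 ⊢ stopped
Trace ⟨aaa⟩ through P, begin at {s0}:
  after a @ step 1: {s1}
  after a @ step 2: {s2}
  after a @ step 3: {s3}
  ✓ P
Trace ⟨aaa⟩ through Q, begin at {t0}:
  after a @ step 1: {t1}
  after a @ step 2: {t2}
  after a @ step 3: no successor for Q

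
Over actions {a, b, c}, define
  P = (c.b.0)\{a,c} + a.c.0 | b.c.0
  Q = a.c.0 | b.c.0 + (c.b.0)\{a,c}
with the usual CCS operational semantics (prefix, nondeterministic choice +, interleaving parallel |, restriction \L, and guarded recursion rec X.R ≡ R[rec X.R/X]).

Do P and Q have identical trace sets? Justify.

LTS(P): 9 reachable states
  m0 = (c.b.0)\{a,c} + a.c.0 | b.c.0 ⊢ --a--▸ m1, --b--▸ m2
  m1 = c.0 | b.c.0 ⊢ --b--▸ m3, --c--▸ m4
  m2 = a.c.0 | c.0 ⊢ --a--▸ m3, --c--▸ m5
  m3 = c.0 | c.0 ⊢ --c--▸ m6, --c--▸ m7
  m4 = 0 | b.c.0 ⊢ --b--▸ m6
  m5 = a.c.0 | 0 ⊢ --a--▸ m7
  m6 = 0 | c.0 ⊢ --c--▸ m8
  m7 = c.0 | 0 ⊢ --c--▸ m8
  m8 = 0 | 0 ⊢ ∅
LTS(Q): 9 reachable states
  n0 = a.c.0 | b.c.0 + (c.b.0)\{a,c} ⊢ --a--▸ n1, --b--▸ n2
  n1 = c.0 | b.c.0 ⊢ --b--▸ n3, --c--▸ n4
  n2 = a.c.0 | c.0 ⊢ --a--▸ n3, --c--▸ n5
  n3 = c.0 | c.0 ⊢ --c--▸ n6, --c--▸ n7
  n4 = 0 | b.c.0 ⊢ --b--▸ n6
  n5 = a.c.0 | 0 ⊢ --a--▸ n7
  n6 = 0 | c.0 ⊢ --c--▸ n8
  n7 = c.0 | 0 ⊢ --c--▸ n8
  n8 = 0 | 0 ⊢ ∅
Coarsest stable partition (strong bisimilarity classes):
  B0 = {m0, n0}
  B1 = {m2, n2}
  B2 = {m5, n5}
  B3 = {m6, m7, n6, n7}
  B4 = {m8, n8}
  B5 = {m3, n3}
  B6 = {m1, n1}
  B7 = {m4, n4}
m0 ∈ B0, n0 ∈ B0 → same block
Bisimilar ⇒ trace-equivalent.

trace-equivalent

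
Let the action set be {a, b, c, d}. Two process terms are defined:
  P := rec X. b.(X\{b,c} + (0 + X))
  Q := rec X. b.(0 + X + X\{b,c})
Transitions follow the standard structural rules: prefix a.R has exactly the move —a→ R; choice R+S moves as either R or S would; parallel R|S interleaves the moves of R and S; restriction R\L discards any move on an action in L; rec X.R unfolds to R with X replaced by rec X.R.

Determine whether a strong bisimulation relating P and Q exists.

YES

P's transition system — 2 states:
  u0 = rec X. b.(X\{b,c} + (0 + X)) :: --b--▸ u1
  u1 = (rec X. b.(X\{b,c} + (0 + X)))\{b,c} + (0 + (rec X. b.(X\{b,c} + (0 + X)))) :: --b--▸ u1
Q's transition system — 2 states:
  v0 = rec X. b.(0 + X + X\{b,c}) :: --b--▸ v1
  v1 = 0 + (rec X. b.(0 + X + X\{b,c})) + (rec X. b.(0 + X + X\{b,c}))\{b,c} :: --b--▸ v1
Bisimilarity quotient blocks:
  B0 = {u0, u1, v0, v1}
u0 ∈ B0, v0 ∈ B0 → same block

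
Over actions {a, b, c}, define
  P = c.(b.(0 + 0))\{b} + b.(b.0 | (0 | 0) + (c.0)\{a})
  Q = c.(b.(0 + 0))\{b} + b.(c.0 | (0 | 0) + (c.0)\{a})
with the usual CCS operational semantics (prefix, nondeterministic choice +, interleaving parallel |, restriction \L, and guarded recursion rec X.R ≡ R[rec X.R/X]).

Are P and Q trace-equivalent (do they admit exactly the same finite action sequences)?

NO — witness ⟨bb⟩

P's transition system — 5 states:
  m0 = c.(b.(0 + 0))\{b} + b.(b.0 | (0 | 0) + (c.0)\{a}) | -b-> m1, -c-> m2
  m1 = b.0 | (0 | 0) + (c.0)\{a} | -b-> m3, -c-> m4
  m2 = (b.(0 + 0))\{b} | ·
  m3 = 0 | (0 | 0) | ·
  m4 = 0\{a} | ·
Q's transition system — 5 states:
  n0 = c.(b.(0 + 0))\{b} + b.(c.0 | (0 | 0) + (c.0)\{a}) | -b-> n1, -c-> n2
  n1 = c.0 | (0 | 0) + (c.0)\{a} | -c-> n3, -c-> n4
  n2 = (b.(0 + 0))\{b} | ·
  n3 = 0 | (0 | 0) | ·
  n4 = 0\{a} | ·
Trace ⟨bb⟩ through P, begin at {m0}:
  after b @ step 1: {m1}
  after b @ step 2: {m3}
  P completes σ.
Trace ⟨bb⟩ through Q, begin at {n0}:
  after b @ step 1: {n1}
  after b @ step 2: ∅  — Q cannot continue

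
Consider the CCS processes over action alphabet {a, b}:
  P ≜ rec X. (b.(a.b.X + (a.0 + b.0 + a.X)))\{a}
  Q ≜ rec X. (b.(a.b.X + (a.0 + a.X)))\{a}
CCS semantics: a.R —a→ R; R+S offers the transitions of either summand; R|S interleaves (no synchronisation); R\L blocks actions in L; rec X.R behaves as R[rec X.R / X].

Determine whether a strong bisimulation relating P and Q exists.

LTS(P): 3 reachable states
  m0 = rec X. (b.(a.b.X + (a.0 + b.0 + a.X)))\{a} :: -b-> m1
  m1 = (a.b.(rec X. (b.(a.b.X + (a.0 + b.0 + a.X)))\{a}) + (a.0 + b.0 + a.(rec X. (b.(a.b.X + (a.0 + b.0 + a.X)))\{a})))\{a} :: -b-> m2
  m2 = 0\{a} :: ·
LTS(Q): 2 reachable states
  n0 = rec X. (b.(a.b.X + (a.0 + a.X)))\{a} :: -b-> n1
  n1 = (a.b.(rec X. (b.(a.b.X + (a.0 + a.X)))\{a}) + (a.0 + a.(rec X. (b.(a.b.X + (a.0 + a.X)))\{a})))\{a} :: ·
Partition-refinement fixed point:
  B0 = {m0}
  B1 = {m1, n0}
  B2 = {m2, n1}
m0 ∈ B0, n0 ∈ B1 → different blocks

P ≁ Q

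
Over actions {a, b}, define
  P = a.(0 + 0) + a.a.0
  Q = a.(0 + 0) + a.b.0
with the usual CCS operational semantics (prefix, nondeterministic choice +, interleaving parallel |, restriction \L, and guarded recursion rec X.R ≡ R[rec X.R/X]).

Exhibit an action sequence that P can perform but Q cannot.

aa

LTS(P): 4 reachable states
  m0 = a.(0 + 0) + a.a.0 :: -a-> m1, -a-> m2
  m1 = 0 + 0 :: (no moves)
  m2 = a.0 :: -a-> m3
  m3 = 0 :: (no moves)
LTS(Q): 4 reachable states
  n0 = a.(0 + 0) + a.b.0 :: -a-> n1, -a-> n2
  n1 = 0 + 0 :: (no moves)
  n2 = b.0 :: -b-> n3
  n3 = 0 :: (no moves)
Run σ = ⟨aa⟩ on P: start {m0}
  after a @ step 1: {m1, m2}
  after a @ step 2: {m3}
  P completes σ.
Run σ = ⟨aa⟩ on Q: start {n0}
  after a @ step 1: {n1, n2}
  after a @ step 2: ∅ (Q stuck)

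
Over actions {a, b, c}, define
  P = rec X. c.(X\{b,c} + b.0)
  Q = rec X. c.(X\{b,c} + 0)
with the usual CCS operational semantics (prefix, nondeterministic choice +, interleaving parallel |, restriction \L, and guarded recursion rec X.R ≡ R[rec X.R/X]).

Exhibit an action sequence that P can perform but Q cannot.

cb

Reachable graph of P (3 states):
  s0 = rec X. c.(X\{b,c} + b.0) → =c=> s1
  s1 = (rec X. c.(X\{b,c} + b.0))\{b,c} + b.0 → =b=> s2
  s2 = 0 → deadlocked
Reachable graph of Q (2 states):
  t0 = rec X. c.(X\{b,c} + 0) → =c=> t1
  t1 = (rec X. c.(X\{b,c} + 0))\{b,c} + 0 → deadlocked
Trace ⟨cb⟩ through P, begin at {s0}:
  after c @ step 1: {s1}
  after b @ step 2: {s2}
  — P admits the full trace.
Trace ⟨cb⟩ through Q, begin at {t0}:
  after c @ step 1: {t1}
  after b @ step 2: no successor for Q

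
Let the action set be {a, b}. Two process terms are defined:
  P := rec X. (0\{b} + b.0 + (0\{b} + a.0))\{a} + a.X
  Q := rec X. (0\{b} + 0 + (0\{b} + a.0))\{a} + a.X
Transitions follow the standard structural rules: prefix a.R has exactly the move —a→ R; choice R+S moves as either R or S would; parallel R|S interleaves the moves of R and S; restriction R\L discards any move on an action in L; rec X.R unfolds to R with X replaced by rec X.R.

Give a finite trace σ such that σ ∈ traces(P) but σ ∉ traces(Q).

LTS(P): 2 reachable states
  u0 = rec X. (0\{b} + b.0 + (0\{b} + a.0))\{a} + a.X | --a--▸ u0, --b--▸ u1
  u1 = 0\{a} | stopped
LTS(Q): 1 reachable states
  v0 = rec X. (0\{b} + 0 + (0\{b} + a.0))\{a} + a.X | --a--▸ v0
Executing b from P (initial set {u0}):
  [1] b ⇒ {u1}
  ✓ P
Executing b from Q (initial set {v0}):
  [1] b ⇒ ∅ (Q stuck)

b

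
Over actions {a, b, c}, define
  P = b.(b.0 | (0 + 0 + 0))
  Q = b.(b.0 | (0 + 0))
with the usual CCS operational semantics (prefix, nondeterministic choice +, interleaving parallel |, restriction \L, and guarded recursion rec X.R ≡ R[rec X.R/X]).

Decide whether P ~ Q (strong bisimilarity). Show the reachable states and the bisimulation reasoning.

LTS(P): 3 reachable states
  u0 = b.(b.0 | (0 + 0 + 0)) | -b-> u1
  u1 = b.0 | (0 + 0 + 0) | -b-> u2
  u2 = 0 | (0 + 0 + 0) | (no moves)
LTS(Q): 3 reachable states
  v0 = b.(b.0 | (0 + 0)) | -b-> v1
  v1 = b.0 | (0 + 0) | -b-> v2
  v2 = 0 | (0 + 0) | (no moves)
Bisimilarity quotient blocks:
  B0 = {u0, v0}
  B1 = {u1, v1}
  B2 = {u2, v2}
u0 ∈ B0, v0 ∈ B0 → same block

P ~ Q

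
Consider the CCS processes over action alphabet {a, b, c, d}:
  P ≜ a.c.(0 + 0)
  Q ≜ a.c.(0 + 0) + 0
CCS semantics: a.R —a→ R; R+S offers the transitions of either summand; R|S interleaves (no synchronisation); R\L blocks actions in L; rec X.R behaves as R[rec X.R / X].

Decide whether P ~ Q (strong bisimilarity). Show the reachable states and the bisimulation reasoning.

P ~ Q

Reachable graph of P (3 states):
  p0 = a.c.(0 + 0) has moves --a--▸ p1
  p1 = c.(0 + 0) has moves --c--▸ p2
  p2 = 0 + 0 has moves ·
Reachable graph of Q (3 states):
  q0 = a.c.(0 + 0) + 0 has moves --a--▸ q1
  q1 = c.(0 + 0) has moves --c--▸ q2
  q2 = 0 + 0 has moves ·
Coarsest stable partition (strong bisimilarity classes):
  B0 = {p0, q0}
  B1 = {p1, q1}
  B2 = {p2, q2}
p0 ∈ B0, q0 ∈ B0 → same block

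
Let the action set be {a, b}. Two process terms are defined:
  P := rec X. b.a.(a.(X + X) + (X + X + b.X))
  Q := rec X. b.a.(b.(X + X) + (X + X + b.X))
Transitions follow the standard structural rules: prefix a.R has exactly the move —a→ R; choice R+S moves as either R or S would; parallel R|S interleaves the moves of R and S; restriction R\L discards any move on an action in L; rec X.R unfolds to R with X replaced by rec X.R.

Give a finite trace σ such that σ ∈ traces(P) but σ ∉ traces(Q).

Reachable graph of P (4 states):
  p0 = rec X. b.a.(a.(X + X) + (X + X + b.X)) | —b→ p1
  p1 = a.(a.((rec X. b.a.(a.(X + X) + (X + X + b.X))) + (rec X. b.a.(a.(X + X) + (X + X + b.X)))) + ((rec X. b.a.(a.(X + X) + (X + X + b.X))) + (rec X. b.a.(a.(X + X) + (X + X + b.X))) + b.(rec X. b.a.(a.(X + X) + (X + X + b.X))))) | —a→ p2
  p2 = a.((rec X. b.a.(a.(X + X) + (X + X + b.X))) + (rec X. b.a.(a.(X + X) + (X + X + b.X)))) + ((rec X. b.a.(a.(X + X) + (X + X + b.X))) + (rec X. b.a.(a.(X + X) + (X + X + b.X))) + b.(rec X. b.a.(a.(X + X) + (X + X + b.X)))) | —a→ p3, —b→ p0, —b→ p1
  p3 = (rec X. b.a.(a.(X + X) + (X + X + b.X))) + (rec X. b.a.(a.(X + X) + (X + X + b.X))) | —b→ p1
Reachable graph of Q (4 states):
  q0 = rec X. b.a.(b.(X + X) + (X + X + b.X)) | —b→ q1
  q1 = a.(b.((rec X. b.a.(b.(X + X) + (X + X + b.X))) + (rec X. b.a.(b.(X + X) + (X + X + b.X)))) + ((rec X. b.a.(b.(X + X) + (X + X + b.X))) + (rec X. b.a.(b.(X + X) + (X + X + b.X))) + b.(rec X. b.a.(b.(X + X) + (X + X + b.X))))) | —a→ q2
  q2 = b.((rec X. b.a.(b.(X + X) + (X + X + b.X))) + (rec X. b.a.(b.(X + X) + (X + X + b.X)))) + ((rec X. b.a.(b.(X + X) + (X + X + b.X))) + (rec X. b.a.(b.(X + X) + (X + X + b.X))) + b.(rec X. b.a.(b.(X + X) + (X + X + b.X)))) | —b→ q0, —b→ q1, —b→ q3
  q3 = (rec X. b.a.(b.(X + X) + (X + X + b.X))) + (rec X. b.a.(b.(X + X) + (X + X + b.X))) | —b→ q1
Trace ⟨baa⟩ through P, begin at {p0}:
  [1] b ⇒ {p1}
  [2] a ⇒ {p2}
  [3] a ⇒ {p3}
  — P admits the full trace.
Trace ⟨baa⟩ through Q, begin at {q0}:
  [1] b ⇒ {q1}
  [2] a ⇒ {q2}
  [3] a ⇒ ∅ (Q stuck)

baa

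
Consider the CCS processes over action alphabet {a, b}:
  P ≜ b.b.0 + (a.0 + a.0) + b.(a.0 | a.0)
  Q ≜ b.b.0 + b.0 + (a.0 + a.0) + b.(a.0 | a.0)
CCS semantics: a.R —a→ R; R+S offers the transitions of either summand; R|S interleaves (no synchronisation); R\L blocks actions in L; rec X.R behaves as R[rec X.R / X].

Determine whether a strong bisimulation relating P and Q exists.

P ≁ Q

LTS(P): 7 reachable states
  s0 = b.b.0 + (a.0 + a.0) + b.(a.0 | a.0) | -a-> s1, -b-> s2, -b-> s3
  s1 = 0 | (no moves)
  s2 = a.0 | a.0 | -a-> s4, -a-> s5
  s3 = b.0 | -b-> s1
  s4 = 0 | a.0 | -a-> s6
  s5 = a.0 | 0 | -a-> s6
  s6 = 0 | 0 | (no moves)
LTS(Q): 7 reachable states
  t0 = b.b.0 + b.0 + (a.0 + a.0) + b.(a.0 | a.0) | -a-> t1, -b-> t1, -b-> t2, -b-> t3
  t1 = 0 | (no moves)
  t2 = a.0 | a.0 | -a-> t4, -a-> t5
  t3 = b.0 | -b-> t1
  t4 = 0 | a.0 | -a-> t6
  t5 = a.0 | 0 | -a-> t6
  t6 = 0 | 0 | (no moves)
Partition-refinement fixed point:
  B0 = {s0}
  B1 = {s1, s6, t1, t6}
  B2 = {s3, t3}
  B3 = {s2, t2}
  B4 = {s4, s5, t4, t5}
  B5 = {t0}
s0 ∈ B0, t0 ∈ B5 → different blocks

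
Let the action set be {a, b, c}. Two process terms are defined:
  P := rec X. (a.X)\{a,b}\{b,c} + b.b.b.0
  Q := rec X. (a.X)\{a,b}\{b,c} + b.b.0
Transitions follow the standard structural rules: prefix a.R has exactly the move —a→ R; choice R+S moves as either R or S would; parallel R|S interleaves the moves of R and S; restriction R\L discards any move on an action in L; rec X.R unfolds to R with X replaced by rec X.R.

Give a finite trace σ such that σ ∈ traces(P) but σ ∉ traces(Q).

bbb

LTS(P): 4 reachable states
  u0 = rec X. (a.X)\{a,b}\{b,c} + b.b.b.0 → =b=> u1
  u1 = b.b.0 → =b=> u2
  u2 = b.0 → =b=> u3
  u3 = 0 → stopped
LTS(Q): 3 reachable states
  v0 = rec X. (a.X)\{a,b}\{b,c} + b.b.0 → =b=> v1
  v1 = b.0 → =b=> v2
  v2 = 0 → stopped
Run σ = ⟨bbb⟩ on P: start {u0}
  step 1 (b): {u1}
  step 2 (b): {u2}
  step 3 (b): {u3}
  P completes σ.
Run σ = ⟨bbb⟩ on Q: start {v0}
  step 1 (b): {v1}
  step 2 (b): {v2}
  step 3 (b): ∅ (Q stuck)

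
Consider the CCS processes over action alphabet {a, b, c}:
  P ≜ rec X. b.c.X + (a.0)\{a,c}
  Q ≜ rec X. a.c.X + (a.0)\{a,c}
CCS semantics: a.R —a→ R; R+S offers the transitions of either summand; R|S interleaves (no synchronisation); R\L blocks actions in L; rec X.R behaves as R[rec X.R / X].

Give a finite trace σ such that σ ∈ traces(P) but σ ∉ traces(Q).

b

Reachable graph of P (2 states):
  u0 = rec X. b.c.X + (a.0)\{a,c} ⊢ —b→ u1
  u1 = c.(rec X. b.c.X + (a.0)\{a,c}) ⊢ —c→ u0
Reachable graph of Q (2 states):
  v0 = rec X. a.c.X + (a.0)\{a,c} ⊢ —a→ v1
  v1 = c.(rec X. a.c.X + (a.0)\{a,c}) ⊢ —c→ v0
Trace ⟨b⟩ through P, begin at {u0}:
  step 1 (b): {u1}
  ✓ P
Trace ⟨b⟩ through Q, begin at {v0}:
  step 1 (b): no successor for Q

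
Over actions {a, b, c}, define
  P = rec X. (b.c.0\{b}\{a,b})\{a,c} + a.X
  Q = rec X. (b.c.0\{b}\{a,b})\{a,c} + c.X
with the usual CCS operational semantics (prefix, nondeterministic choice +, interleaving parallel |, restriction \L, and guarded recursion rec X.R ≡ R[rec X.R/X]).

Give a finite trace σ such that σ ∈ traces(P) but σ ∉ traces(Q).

a

LTS(P): 2 reachable states
  s0 = rec X. (b.c.0\{b}\{a,b})\{a,c} + a.X ⊢ —a→ s0, —b→ s1
  s1 = (c.0\{b}\{a,b})\{a,c} ⊢ (no moves)
LTS(Q): 2 reachable states
  t0 = rec X. (b.c.0\{b}\{a,b})\{a,c} + c.X ⊢ —b→ t1, —c→ t0
  t1 = (c.0\{b}\{a,b})\{a,c} ⊢ (no moves)
Trace ⟨a⟩ through P, begin at {s0}:
  [1] a ⇒ {s0}
  — P admits the full trace.
Trace ⟨a⟩ through Q, begin at {t0}:
  [1] a ⇒ ∅ (Q stuck)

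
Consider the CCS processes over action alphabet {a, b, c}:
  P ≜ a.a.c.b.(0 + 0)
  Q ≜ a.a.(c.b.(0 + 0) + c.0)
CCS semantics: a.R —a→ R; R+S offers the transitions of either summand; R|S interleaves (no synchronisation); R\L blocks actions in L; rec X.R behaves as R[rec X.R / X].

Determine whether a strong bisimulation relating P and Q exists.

NO

P's transition system — 5 states:
  p0 = a.a.c.b.(0 + 0) has moves -a-> p1
  p1 = a.c.b.(0 + 0) has moves -a-> p2
  p2 = c.b.(0 + 0) has moves -c-> p3
  p3 = b.(0 + 0) has moves -b-> p4
  p4 = 0 + 0 has moves stopped
Q's transition system — 6 states:
  q0 = a.a.(c.b.(0 + 0) + c.0) has moves -a-> q1
  q1 = a.(c.b.(0 + 0) + c.0) has moves -a-> q2
  q2 = c.b.(0 + 0) + c.0 has moves -c-> q3, -c-> q4
  q3 = 0 has moves stopped
  q4 = b.(0 + 0) has moves -b-> q5
  q5 = 0 + 0 has moves stopped
Partition-refinement fixed point:
  B0 = {p0}
  B1 = {p1}
  B2 = {p2}
  B3 = {p3, q4}
  B4 = {p4, q3, q5}
  B5 = {q0}
  B6 = {q1}
  B7 = {q2}
p0 ∈ B0, q0 ∈ B5 → different blocks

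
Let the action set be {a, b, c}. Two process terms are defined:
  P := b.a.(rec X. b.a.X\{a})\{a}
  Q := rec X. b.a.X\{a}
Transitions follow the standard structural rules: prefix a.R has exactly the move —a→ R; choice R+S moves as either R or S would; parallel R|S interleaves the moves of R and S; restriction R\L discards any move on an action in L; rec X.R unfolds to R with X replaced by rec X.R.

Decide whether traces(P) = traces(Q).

trace-equivalent

P's transition system — 4 states:
  m0 = b.a.(rec X. b.a.X\{a})\{a} | =b=> m1
  m1 = a.(rec X. b.a.X\{a})\{a} | =a=> m2
  m2 = (rec X. b.a.X\{a})\{a} | =b=> m3
  m3 = (a.(rec X. b.a.X\{a})\{a})\{a} | ∅
Q's transition system — 4 states:
  n0 = rec X. b.a.X\{a} | =b=> n1
  n1 = a.(rec X. b.a.X\{a})\{a} | =a=> n2
  n2 = (rec X. b.a.X\{a})\{a} | =b=> n3
  n3 = (a.(rec X. b.a.X\{a})\{a})\{a} | ∅
Coarsest stable partition (strong bisimilarity classes):
  B0 = {m0, n0}
  B1 = {m1, n1}
  B2 = {m2, n2}
  B3 = {m3, n3}
m0 ∈ B0, n0 ∈ B0 → same block
Bisimilar ⇒ trace-equivalent.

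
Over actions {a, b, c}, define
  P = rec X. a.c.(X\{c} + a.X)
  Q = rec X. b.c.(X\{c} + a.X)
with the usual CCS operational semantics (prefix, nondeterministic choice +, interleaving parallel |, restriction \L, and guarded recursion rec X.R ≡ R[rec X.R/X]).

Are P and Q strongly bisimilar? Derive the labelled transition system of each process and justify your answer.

P ≁ Q

Reachable graph of P (4 states):
  u0 = rec X. a.c.(X\{c} + a.X) :: —a→ u1
  u1 = c.((rec X. a.c.(X\{c} + a.X))\{c} + a.(rec X. a.c.(X\{c} + a.X))) :: —c→ u2
  u2 = (rec X. a.c.(X\{c} + a.X))\{c} + a.(rec X. a.c.(X\{c} + a.X)) :: —a→ u0, —a→ u3
  u3 = (c.((rec X. a.c.(X\{c} + a.X))\{c} + a.(rec X. a.c.(X\{c} + a.X))))\{c} :: deadlocked
Reachable graph of Q (4 states):
  v0 = rec X. b.c.(X\{c} + a.X) :: —b→ v1
  v1 = c.((rec X. b.c.(X\{c} + a.X))\{c} + a.(rec X. b.c.(X\{c} + a.X))) :: —c→ v2
  v2 = (rec X. b.c.(X\{c} + a.X))\{c} + a.(rec X. b.c.(X\{c} + a.X)) :: —a→ v0, —b→ v3
  v3 = (c.((rec X. b.c.(X\{c} + a.X))\{c} + a.(rec X. b.c.(X\{c} + a.X))))\{c} :: deadlocked
Coarsest stable partition (strong bisimilarity classes):
  B0 = {u0}
  B1 = {u1}
  B2 = {u2}
  B3 = {u3, v3}
  B4 = {v0}
  B5 = {v1}
  B6 = {v2}
u0 ∈ B0, v0 ∈ B4 → different blocks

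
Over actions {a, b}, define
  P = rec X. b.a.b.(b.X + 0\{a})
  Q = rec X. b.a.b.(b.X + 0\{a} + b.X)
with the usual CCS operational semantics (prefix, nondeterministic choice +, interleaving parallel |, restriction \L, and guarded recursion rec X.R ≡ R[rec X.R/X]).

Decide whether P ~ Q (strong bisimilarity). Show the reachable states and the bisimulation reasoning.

YES

P's transition system — 4 states:
  s0 = rec X. b.a.b.(b.X + 0\{a}) → --b--▸ s1
  s1 = a.b.(b.(rec X. b.a.b.(b.X + 0\{a})) + 0\{a}) → --a--▸ s2
  s2 = b.(b.(rec X. b.a.b.(b.X + 0\{a})) + 0\{a}) → --b--▸ s3
  s3 = b.(rec X. b.a.b.(b.X + 0\{a})) + 0\{a} → --b--▸ s0
Q's transition system — 4 states:
  t0 = rec X. b.a.b.(b.X + 0\{a} + b.X) → --b--▸ t1
  t1 = a.b.(b.(rec X. b.a.b.(b.X + 0\{a} + b.X)) + 0\{a} + b.(rec X. b.a.b.(b.X + 0\{a} + b.X))) → --a--▸ t2
  t2 = b.(b.(rec X. b.a.b.(b.X + 0\{a} + b.X)) + 0\{a} + b.(rec X. b.a.b.(b.X + 0\{a} + b.X))) → --b--▸ t3
  t3 = b.(rec X. b.a.b.(b.X + 0\{a} + b.X)) + 0\{a} + b.(rec X. b.a.b.(b.X + 0\{a} + b.X)) → --b--▸ t0
Bisimilarity quotient blocks:
  B0 = {s0, t0}
  B1 = {s1, t1}
  B2 = {s2, t2}
  B3 = {s3, t3}
s0 ∈ B0, t0 ∈ B0 → same block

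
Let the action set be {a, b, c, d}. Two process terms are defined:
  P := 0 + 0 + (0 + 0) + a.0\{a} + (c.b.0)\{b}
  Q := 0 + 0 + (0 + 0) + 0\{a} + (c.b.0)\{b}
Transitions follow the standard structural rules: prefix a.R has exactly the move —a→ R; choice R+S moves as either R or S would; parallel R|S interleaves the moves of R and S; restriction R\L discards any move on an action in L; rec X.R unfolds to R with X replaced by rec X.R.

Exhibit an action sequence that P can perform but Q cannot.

Reachable graph of P (3 states):
  m0 = 0 + 0 + (0 + 0) + a.0\{a} + (c.b.0)\{b} :: --a--▸ m1, --c--▸ m2
  m1 = 0\{a} :: (no moves)
  m2 = (b.0)\{b} :: (no moves)
Reachable graph of Q (2 states):
  n0 = 0 + 0 + (0 + 0) + 0\{a} + (c.b.0)\{b} :: --c--▸ n1
  n1 = (b.0)\{b} :: (no moves)
Executing a from P (initial set {m0}):
  after a @ step 1: {m1}
  ✓ P
Executing a from Q (initial set {n0}):
  after a @ step 1: ∅ (Q stuck)

a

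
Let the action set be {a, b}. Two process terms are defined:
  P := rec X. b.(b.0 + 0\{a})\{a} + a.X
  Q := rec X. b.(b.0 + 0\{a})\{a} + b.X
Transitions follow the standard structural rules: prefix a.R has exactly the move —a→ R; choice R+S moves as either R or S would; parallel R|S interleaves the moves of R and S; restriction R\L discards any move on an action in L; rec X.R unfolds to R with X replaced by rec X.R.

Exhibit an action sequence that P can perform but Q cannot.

Reachable graph of P (3 states):
  m0 = rec X. b.(b.0 + 0\{a})\{a} + a.X | ··a··> m0, ··b··> m1
  m1 = (b.0 + 0\{a})\{a} | ··b··> m2
  m2 = 0\{a} | ·
Reachable graph of Q (3 states):
  n0 = rec X. b.(b.0 + 0\{a})\{a} + b.X | ··b··> n0, ··b··> n1
  n1 = (b.0 + 0\{a})\{a} | ··b··> n2
  n2 = 0\{a} | ·
Run σ = ⟨a⟩ on P: start {m0}
  after a @ step 1: {m0}
  — P admits the full trace.
Run σ = ⟨a⟩ on Q: start {n0}
  after a @ step 1: ∅ (Q stuck)

a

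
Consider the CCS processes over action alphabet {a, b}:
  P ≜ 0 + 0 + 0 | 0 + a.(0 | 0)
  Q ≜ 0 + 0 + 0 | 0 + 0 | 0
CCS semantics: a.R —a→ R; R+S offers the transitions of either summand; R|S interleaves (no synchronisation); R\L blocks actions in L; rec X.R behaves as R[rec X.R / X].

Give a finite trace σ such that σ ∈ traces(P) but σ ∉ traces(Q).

Reachable graph of P (2 states):
  u0 = 0 + 0 + 0 | 0 + a.(0 | 0) has moves -a-> u1
  u1 = 0 | 0 has moves stopped
Reachable graph of Q (1 states):
  v0 = 0 + 0 + 0 | 0 + 0 | 0 has moves stopped
Trace ⟨a⟩ through P, begin at {u0}:
  after a @ step 1: {u1}
  ✓ P
Trace ⟨a⟩ through Q, begin at {v0}:
  after a @ step 1: ∅  — Q cannot continue

a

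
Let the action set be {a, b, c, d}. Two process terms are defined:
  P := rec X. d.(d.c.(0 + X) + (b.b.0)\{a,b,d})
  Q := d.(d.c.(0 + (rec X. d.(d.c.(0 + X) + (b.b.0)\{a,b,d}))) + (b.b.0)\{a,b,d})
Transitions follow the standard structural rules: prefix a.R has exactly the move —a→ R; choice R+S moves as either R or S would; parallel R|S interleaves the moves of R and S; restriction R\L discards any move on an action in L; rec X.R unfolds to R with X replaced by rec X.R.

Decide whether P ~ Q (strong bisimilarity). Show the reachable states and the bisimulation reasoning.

Reachable graph of P (4 states):
  s0 = rec X. d.(d.c.(0 + X) + (b.b.0)\{a,b,d}) → --d--▸ s1
  s1 = d.c.(0 + (rec X. d.(d.c.(0 + X) + (b.b.0)\{a,b,d}))) + (b.b.0)\{a,b,d} → --d--▸ s2
  s2 = c.(0 + (rec X. d.(d.c.(0 + X) + (b.b.0)\{a,b,d}))) → --c--▸ s3
  s3 = 0 + (rec X. d.(d.c.(0 + X) + (b.b.0)\{a,b,d})) → --d--▸ s1
Reachable graph of Q (4 states):
  t0 = d.(d.c.(0 + (rec X. d.(d.c.(0 + X) + (b.b.0)\{a,b,d}))) + (b.b.0)\{a,b,d}) → --d--▸ t1
  t1 = d.c.(0 + (rec X. d.(d.c.(0 + X) + (b.b.0)\{a,b,d}))) + (b.b.0)\{a,b,d} → --d--▸ t2
  t2 = c.(0 + (rec X. d.(d.c.(0 + X) + (b.b.0)\{a,b,d}))) → --c--▸ t3
  t3 = 0 + (rec X. d.(d.c.(0 + X) + (b.b.0)\{a,b,d})) → --d--▸ t1
Bisimilarity quotient blocks:
  B0 = {s0, s3, t0, t3}
  B1 = {s1, t1}
  B2 = {s2, t2}
s0 ∈ B0, t0 ∈ B0 → same block

YES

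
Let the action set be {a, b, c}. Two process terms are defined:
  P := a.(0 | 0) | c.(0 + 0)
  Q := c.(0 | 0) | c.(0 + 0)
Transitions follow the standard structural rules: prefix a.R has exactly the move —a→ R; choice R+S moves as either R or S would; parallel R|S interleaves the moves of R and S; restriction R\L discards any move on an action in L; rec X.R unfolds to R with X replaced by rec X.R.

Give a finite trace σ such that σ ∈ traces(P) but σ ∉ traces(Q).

Reachable graph of P (4 states):
  p0 = a.(0 | 0) | c.(0 + 0) has moves ··a··> p1, ··c··> p2
  p1 = 0 | 0 | c.(0 + 0) has moves ··c··> p3
  p2 = a.(0 | 0) | (0 + 0) has moves ··a··> p3
  p3 = 0 | 0 | (0 + 0) has moves ∅
Reachable graph of Q (4 states):
  q0 = c.(0 | 0) | c.(0 + 0) has moves ··c··> q1, ··c··> q2
  q1 = 0 | 0 | c.(0 + 0) has moves ··c··> q3
  q2 = c.(0 | 0) | (0 + 0) has moves ··c··> q3
  q3 = 0 | 0 | (0 + 0) has moves ∅
Executing a from P (initial set {p0}):
  [1] a ⇒ {p1}
  — P admits the full trace.
Executing a from Q (initial set {q0}):
  [1] a ⇒ ∅ (Q stuck)

a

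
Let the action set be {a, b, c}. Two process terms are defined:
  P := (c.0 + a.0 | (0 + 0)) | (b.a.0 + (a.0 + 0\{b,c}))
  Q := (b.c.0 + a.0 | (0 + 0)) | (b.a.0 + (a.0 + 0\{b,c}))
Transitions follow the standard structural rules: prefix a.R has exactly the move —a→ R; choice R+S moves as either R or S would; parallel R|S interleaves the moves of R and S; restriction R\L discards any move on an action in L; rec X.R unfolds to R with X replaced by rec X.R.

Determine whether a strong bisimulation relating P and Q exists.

P ≁ Q

Reachable graph of P (9 states):
  s0 = (c.0 + a.0 | (0 + 0)) | (b.a.0 + (a.0 + 0\{b,c})) has moves -a-> s1, -a-> s2, -b-> s3, -c-> s4
  s1 = (c.0 + a.0 | (0 + 0)) | 0 has moves -a-> s5, -c-> s6
  s2 = 0 | (0 + 0) | (b.a.0 + (a.0 + 0\{b,c})) has moves -a-> s5, -b-> s7
  s3 = (c.0 + a.0 | (0 + 0)) | a.0 has moves -a-> s1, -a-> s7, -c-> s8
  s4 = 0 | (b.a.0 + (a.0 + 0\{b,c})) has moves -a-> s6, -b-> s8
  s5 = 0 | (0 + 0) | 0 has moves (no moves)
  s6 = 0 | 0 has moves (no moves)
  s7 = 0 | (0 + 0) | a.0 has moves -a-> s5
  s8 = 0 | a.0 has moves -a-> s6
Reachable graph of Q (12 states):
  t0 = (b.c.0 + a.0 | (0 + 0)) | (b.a.0 + (a.0 + 0\{b,c})) has moves -a-> t1, -a-> t2, -b-> t3, -b-> t4
  t1 = (b.c.0 + a.0 | (0 + 0)) | 0 has moves -a-> t5, -b-> t6
  t2 = 0 | (0 + 0) | (b.a.0 + (a.0 + 0\{b,c})) has moves -a-> t5, -b-> t7
  t3 = (b.c.0 + a.0 | (0 + 0)) | a.0 has moves -a-> t1, -a-> t7, -b-> t8
  t4 = c.0 | (b.a.0 + (a.0 + 0\{b,c})) has moves -a-> t6, -b-> t8, -c-> t9
  t5 = 0 | (0 + 0) | 0 has moves (no moves)
  t6 = c.0 | 0 has moves -c-> t10
  t7 = 0 | (0 + 0) | a.0 has moves -a-> t5
  t8 = c.0 | a.0 has moves -a-> t6, -c-> t11
  t9 = 0 | (b.a.0 + (a.0 + 0\{b,c})) has moves -a-> t10, -b-> t11
  t10 = 0 | 0 has moves (no moves)
  t11 = 0 | a.0 has moves -a-> t10
Bisimilarity quotient blocks:
  B0 = {s0}
  B1 = {s2, s4, t2, t9}
  B2 = {s5, s6, t10, t5}
  B3 = {s7, s8, t11, t7}
  B4 = {s1}
  B5 = {s3}
  B6 = {t0}
  B7 = {t4}
  B8 = {t8}
  B9 = {t6}
  B10 = {t3}
  B11 = {t1}
s0 ∈ B0, t0 ∈ B6 → different blocks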